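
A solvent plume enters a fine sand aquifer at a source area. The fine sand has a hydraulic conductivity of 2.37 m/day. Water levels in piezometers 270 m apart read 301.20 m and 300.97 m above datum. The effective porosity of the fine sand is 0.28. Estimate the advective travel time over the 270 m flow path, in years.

Hydraulic gradient i = (301.20 − 300.97) / 270 = 0.23 / 270 = 0.0008519.
Darcy flux q = K · i = 2.370 × 0.0008519 = 0.002019 m/day.
Seepage velocity v = q / n_e = 0.002019 / 0.28 = 0.007210 m/day.
Travel time t = L / v = 270 / 0.007210 = 37446 days = 102.5 years.

103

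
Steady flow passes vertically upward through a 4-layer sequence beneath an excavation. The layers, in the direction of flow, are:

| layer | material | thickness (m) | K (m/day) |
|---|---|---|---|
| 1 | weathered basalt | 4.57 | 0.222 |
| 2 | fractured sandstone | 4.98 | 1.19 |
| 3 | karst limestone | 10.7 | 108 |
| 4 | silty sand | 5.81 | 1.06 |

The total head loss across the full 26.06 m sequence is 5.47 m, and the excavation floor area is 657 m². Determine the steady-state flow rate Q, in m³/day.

118

Flow is perpendicular to layering, so the layers act in series and the equivalent K is the thickness-weighted harmonic mean.
Total thickness L = 4.57 + 4.98 + 10.7 + 5.81 = 26.06 m.
Σ(b_i/K_i) = 4.57/0.222 + 4.98/1.19 + 10.7/108 + 5.81/1.06 = 30.35 d.
K_eq = L / Σ(b_i/K_i) = 26.06 / 30.35 = 0.8586 m/day.
Q = K_eq · A · (Δh/L) = 0.8586 × 657 × (5.47/26.06) = 118.4 m³/day.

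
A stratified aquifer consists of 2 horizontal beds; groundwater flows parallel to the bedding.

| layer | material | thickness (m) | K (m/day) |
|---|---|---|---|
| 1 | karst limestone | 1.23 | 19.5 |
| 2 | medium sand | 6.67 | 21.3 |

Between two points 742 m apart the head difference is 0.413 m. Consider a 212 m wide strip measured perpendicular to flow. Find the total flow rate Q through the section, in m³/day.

19.6

Flow is parallel to layering, so each bed carries its own Darcy discharge and the transmissivities add.
Σ(K_i·b_i) = 19.5×1.23 + 21.3×6.67 = 166.1 m²/day.
Hydraulic gradient i = Δh / L = 0.413 / 742 = 0.0005566.
Q = Σ(K_i·b_i) · W · i = 166.1 × 212 × 0.0005566 = 19.59 m³/day.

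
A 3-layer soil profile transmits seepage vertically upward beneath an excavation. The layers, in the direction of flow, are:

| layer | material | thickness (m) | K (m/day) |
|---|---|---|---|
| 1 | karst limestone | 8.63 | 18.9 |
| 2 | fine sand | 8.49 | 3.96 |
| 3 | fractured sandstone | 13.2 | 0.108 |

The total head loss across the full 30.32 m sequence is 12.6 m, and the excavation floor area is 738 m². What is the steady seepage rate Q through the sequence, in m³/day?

Flow is perpendicular to layering, so the layers act in series and the equivalent K is the thickness-weighted harmonic mean.
Total thickness L = 8.63 + 8.49 + 13.2 = 30.32 m.
Σ(b_i/K_i) = 8.63/18.9 + 8.49/3.96 + 13.2/0.108 = 124.8 d.
K_eq = L / Σ(b_i/K_i) = 30.32 / 124.8 = 0.2429 m/day.
Q = K_eq · A · (Δh/L) = 0.2429 × 738 × (12.6/30.32) = 74.50 m³/day.

74.5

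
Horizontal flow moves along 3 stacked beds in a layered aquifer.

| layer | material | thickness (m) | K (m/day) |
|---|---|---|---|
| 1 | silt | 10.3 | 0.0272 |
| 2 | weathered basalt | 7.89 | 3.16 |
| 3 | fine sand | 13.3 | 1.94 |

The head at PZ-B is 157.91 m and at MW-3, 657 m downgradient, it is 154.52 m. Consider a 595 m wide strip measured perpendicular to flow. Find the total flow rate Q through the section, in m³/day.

157

Flow is parallel to layering, so each bed carries its own Darcy discharge and the transmissivities add.
Σ(K_i·b_i) = 0.0272×10.3 + 3.16×7.89 + 1.94×13.3 = 51.01 m²/day.
Hydraulic gradient i = (157.91 − 154.52) / 657 = 3.39 / 657 = 0.005160.
Q = Σ(K_i·b_i) · W · i = 51.01 × 595 × 0.005160 = 156.6 m³/day.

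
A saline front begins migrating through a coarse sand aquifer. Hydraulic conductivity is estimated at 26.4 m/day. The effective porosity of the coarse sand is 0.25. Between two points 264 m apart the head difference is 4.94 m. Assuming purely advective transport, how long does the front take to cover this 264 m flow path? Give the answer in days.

134

Hydraulic gradient i = Δh / L = 4.94 / 264 = 0.01871.
Darcy flux q = K · i = 26.40 × 0.01871 = 0.4940 m/day.
Seepage velocity v = q / n_e = 0.4940 / 0.25 = 1.976 m/day.
Travel time t = L / v = 264 / 1.976 = 133.6 days.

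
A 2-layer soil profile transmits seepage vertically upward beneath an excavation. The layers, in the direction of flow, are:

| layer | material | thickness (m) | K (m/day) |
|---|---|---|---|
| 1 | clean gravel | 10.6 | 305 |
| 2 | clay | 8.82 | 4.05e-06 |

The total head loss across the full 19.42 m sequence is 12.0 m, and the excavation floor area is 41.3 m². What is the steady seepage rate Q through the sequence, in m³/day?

0.000228

Flow is perpendicular to layering, so the layers act in series and the equivalent K is the thickness-weighted harmonic mean.
Total thickness L = 10.6 + 8.82 = 19.42 m.
Σ(b_i/K_i) = 10.6/305 + 8.82/4.05e-06 = 2.178e+06 d.
K_eq = L / Σ(b_i/K_i) = 19.42 / 2.178e+06 = 8.917e-06 m/day.
Q = K_eq · A · (Δh/L) = 8.917e-06 × 41.3 × (12.0/19.42) = 0.0002276 m³/day.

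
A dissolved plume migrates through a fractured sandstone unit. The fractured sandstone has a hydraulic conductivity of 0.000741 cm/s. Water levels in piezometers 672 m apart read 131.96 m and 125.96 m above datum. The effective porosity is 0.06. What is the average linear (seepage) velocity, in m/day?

Convert K: 0.000741 cm/s × 864 = 0.6402 m/day.
Hydraulic gradient i = (131.96 − 125.96) / 672 = 6 / 672 = 0.008929.
Darcy flux q = K · i = 0.6402 × 0.008929 = 0.005716 m/day.
Seepage velocity v = q / n_e = 0.005716 / 0.06 = 0.09527 m/day.

0.0953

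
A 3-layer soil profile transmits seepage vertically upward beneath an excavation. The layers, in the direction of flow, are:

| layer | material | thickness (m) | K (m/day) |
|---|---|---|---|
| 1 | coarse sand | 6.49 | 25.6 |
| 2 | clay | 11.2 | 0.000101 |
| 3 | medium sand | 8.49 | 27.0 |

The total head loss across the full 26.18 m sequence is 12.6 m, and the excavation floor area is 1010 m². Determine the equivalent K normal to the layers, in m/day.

0.000236

Flow is perpendicular to layering, so the layers act in series and the equivalent K is the thickness-weighted harmonic mean.
Total thickness L = 6.49 + 11.2 + 8.49 = 26.18 m.
Σ(b_i/K_i) = 6.49/25.6 + 11.2/0.000101 + 8.49/27.0 = 1.109e+05 d.
K_eq = L / Σ(b_i/K_i) = 26.18 / 1.109e+05 = 0.0002361 m/day.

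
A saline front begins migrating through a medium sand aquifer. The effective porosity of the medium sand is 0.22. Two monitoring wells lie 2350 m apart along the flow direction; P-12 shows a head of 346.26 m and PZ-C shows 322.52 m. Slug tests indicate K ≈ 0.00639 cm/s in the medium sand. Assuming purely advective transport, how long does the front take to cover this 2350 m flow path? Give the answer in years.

Convert K: 0.00639 cm/s × 864 = 5.521 m/day.
Hydraulic gradient i = (346.26 − 322.52) / 2350 = 23.74 / 2350 = 0.01010.
Darcy flux q = K · i = 5.521 × 0.01010 = 0.05577 m/day.
Seepage velocity v = q / n_e = 0.05577 / 0.22 = 0.2535 m/day.
Travel time t = L / v = 2350 / 0.2535 = 9270 days = 25.38 years.

25.4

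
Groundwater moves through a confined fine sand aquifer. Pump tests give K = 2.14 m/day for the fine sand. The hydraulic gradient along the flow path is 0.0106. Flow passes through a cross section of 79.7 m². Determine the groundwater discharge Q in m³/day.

1.81

Hydraulic gradient i = 0.0106.
Darcy's law: Q = K · A · i = 2.140 × 79.70 × 0.01060 = 1.808 m³/day.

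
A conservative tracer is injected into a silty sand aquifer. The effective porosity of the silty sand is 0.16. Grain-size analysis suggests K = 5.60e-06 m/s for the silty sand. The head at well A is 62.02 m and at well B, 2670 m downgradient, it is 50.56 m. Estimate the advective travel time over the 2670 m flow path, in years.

563

Convert K: 5.60e-06 m/s × 86400 = 0.4838 m/day.
Hydraulic gradient i = (62.02 − 50.56) / 2670 = 11.46 / 2670 = 0.004292.
Darcy flux q = K · i = 0.4838 × 0.004292 = 0.002077 m/day.
Seepage velocity v = q / n_e = 0.002077 / 0.16 = 0.01298 m/day.
Travel time t = L / v = 2670 / 0.01298 = 2.057e+05 days = 563.2 years.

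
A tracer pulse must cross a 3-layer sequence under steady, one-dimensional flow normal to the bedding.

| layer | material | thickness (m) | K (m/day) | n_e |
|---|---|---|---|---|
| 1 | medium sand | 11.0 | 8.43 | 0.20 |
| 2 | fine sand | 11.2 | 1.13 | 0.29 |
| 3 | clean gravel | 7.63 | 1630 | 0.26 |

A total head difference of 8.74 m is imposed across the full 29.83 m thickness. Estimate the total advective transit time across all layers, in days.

9.54

With flow normal to the layers, continuity requires the same specific discharge q through every layer.
Σ(b_i/K_i) = 11.0/8.43 + 11.2/1.13 + 7.63/1630 = 11.22 d.
q = Δh / Σ(b_i/K_i) = 8.74 / 11.22 = 0.7789 m/day.
In each layer the seepage velocity is v_i = q/n_i, so the layer transit time is t_i = b_i·n_i / q:
  layer 1 (medium sand): t_1 = 11.0 × 0.20 / 0.7789 = 2.825 d
  layer 2 (fine sand): t_2 = 11.2 × 0.29 / 0.7789 = 4.170 d
  layer 3 (clean gravel): t_3 = 7.63 × 0.26 / 0.7789 = 2.547 d
Total t = Σ t_i = 9.541 days.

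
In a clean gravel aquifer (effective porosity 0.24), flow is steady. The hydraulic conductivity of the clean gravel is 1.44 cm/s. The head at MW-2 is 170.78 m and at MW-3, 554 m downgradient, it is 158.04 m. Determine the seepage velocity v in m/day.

Convert K: 1.44 cm/s × 864 = 1244 m/day.
Hydraulic gradient i = (170.78 − 158.04) / 554 = 12.74 / 554 = 0.02300.
Darcy flux q = K · i = 1244 × 0.02300 = 28.61 m/day.
Seepage velocity v = q / n_e = 28.61 / 0.24 = 119.2 m/day.

119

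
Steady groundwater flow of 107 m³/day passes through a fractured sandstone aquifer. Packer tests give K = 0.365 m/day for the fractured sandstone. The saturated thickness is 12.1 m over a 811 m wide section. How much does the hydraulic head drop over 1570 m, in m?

46.9

Cross-sectional area A = 811 × 12.1 = 9813 m².
From Q = K·A·i, i = Q / (K·A) = 107 / (0.3650 × 9813) = 0.02987.
Head loss Δh = i · L = 0.02987 × 1570 = 46.90 m.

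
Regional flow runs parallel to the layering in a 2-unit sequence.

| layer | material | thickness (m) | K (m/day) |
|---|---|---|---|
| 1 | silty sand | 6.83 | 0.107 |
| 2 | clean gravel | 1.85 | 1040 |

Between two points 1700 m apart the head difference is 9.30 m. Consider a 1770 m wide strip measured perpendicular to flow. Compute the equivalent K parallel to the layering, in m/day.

222

Flow is parallel to layering, so each bed carries its own Darcy discharge and the transmissivities add.
Σ(K_i·b_i) = 0.107×6.83 + 1040×1.85 = 1925 m²/day.
Total thickness b = 8.680 m, so K_eq = Σ(K_i·b_i)/b = 221.7 m/day.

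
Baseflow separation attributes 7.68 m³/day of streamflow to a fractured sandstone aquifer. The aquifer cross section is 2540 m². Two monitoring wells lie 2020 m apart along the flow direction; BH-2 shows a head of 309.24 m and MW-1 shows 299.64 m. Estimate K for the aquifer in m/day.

Hydraulic gradient i = (309.24 − 299.64) / 2020 = 9.6 / 2020 = 0.004752.
From Q = K·A·i, K = Q / (A·i) = 7.68 / (2540 × 0.004752) = 0.6362 m/day.

0.636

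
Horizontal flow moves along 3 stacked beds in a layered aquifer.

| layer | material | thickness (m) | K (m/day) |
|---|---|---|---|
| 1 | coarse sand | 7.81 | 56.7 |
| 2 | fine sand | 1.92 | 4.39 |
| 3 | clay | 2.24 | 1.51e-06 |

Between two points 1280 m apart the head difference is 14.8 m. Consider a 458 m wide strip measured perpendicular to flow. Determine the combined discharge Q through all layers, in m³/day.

2390

Flow is parallel to layering, so each bed carries its own Darcy discharge and the transmissivities add.
Σ(K_i·b_i) = 56.7×7.81 + 4.39×1.92 + 1.51e-06×2.24 = 451.3 m²/day.
Hydraulic gradient i = Δh / L = 14.8 / 1280 = 0.01156.
Q = Σ(K_i·b_i) · W · i = 451.3 × 458 × 0.01156 = 2390 m³/day.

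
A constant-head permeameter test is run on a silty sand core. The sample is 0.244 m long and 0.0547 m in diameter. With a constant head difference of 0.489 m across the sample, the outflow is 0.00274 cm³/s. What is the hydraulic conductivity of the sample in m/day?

0.0503

Cross-sectional area A = π·(d/2)² = π × (0.0547/2)² = 0.002350 m².
Convert discharge: 0.00274 cm³/s = 2.740e-09 m³/s.
Darcy's law rearranged: K = Q·L / (A·Δh) = 2.740e-09 × 0.244 / (0.002350 × 0.489) = 5.818e-07 m/s = 0.05027 m/day.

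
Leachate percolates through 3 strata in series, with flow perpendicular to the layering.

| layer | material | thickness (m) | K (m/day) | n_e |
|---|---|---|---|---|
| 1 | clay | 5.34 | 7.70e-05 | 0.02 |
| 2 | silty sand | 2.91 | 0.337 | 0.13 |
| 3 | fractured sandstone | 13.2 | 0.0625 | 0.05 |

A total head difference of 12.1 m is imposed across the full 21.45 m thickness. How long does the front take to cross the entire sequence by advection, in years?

18.0

With flow normal to the layers, continuity requires the same specific discharge q through every layer.
Σ(b_i/K_i) = 5.34/7.70e-05 + 2.91/0.337 + 13.2/0.0625 = 69570 d.
q = Δh / Σ(b_i/K_i) = 12.1 / 69570 = 0.0001739 m/day.
In each layer the seepage velocity is v_i = q/n_i, so the layer transit time is t_i = b_i·n_i / q:
  layer 1 (clay): t_1 = 5.34 × 0.02 / 0.0001739 = 614.1 d
  layer 2 (silty sand): t_2 = 2.91 × 0.13 / 0.0001739 = 2175 d
  layer 3 (fractured sandstone): t_3 = 13.2 × 0.05 / 0.0001739 = 3795 d
Total t = Σ t_i = 6584 days = 18.03 years.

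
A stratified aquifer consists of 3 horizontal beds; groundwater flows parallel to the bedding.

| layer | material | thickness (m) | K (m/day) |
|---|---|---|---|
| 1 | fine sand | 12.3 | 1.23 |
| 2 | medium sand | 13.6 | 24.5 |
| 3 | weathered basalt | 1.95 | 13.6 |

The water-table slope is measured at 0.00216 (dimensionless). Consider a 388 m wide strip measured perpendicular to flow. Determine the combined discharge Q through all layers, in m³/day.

Flow is parallel to layering, so each bed carries its own Darcy discharge and the transmissivities add.
Σ(K_i·b_i) = 1.23×12.3 + 24.5×13.6 + 13.6×1.95 = 374.8 m²/day.
Hydraulic gradient i = 0.00216.
Q = Σ(K_i·b_i) · W · i = 374.8 × 388 × 0.002160 = 314.2 m³/day.

314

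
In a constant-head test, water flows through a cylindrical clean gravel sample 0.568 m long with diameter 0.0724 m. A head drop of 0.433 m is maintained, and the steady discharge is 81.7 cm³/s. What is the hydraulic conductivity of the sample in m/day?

2250

Cross-sectional area A = π·(d/2)² = π × (0.0724/2)² = 0.004117 m².
Convert discharge: 81.7 cm³/s = 8.170e-05 m³/s.
Darcy's law rearranged: K = Q·L / (A·Δh) = 8.170e-05 × 0.568 / (0.004117 × 0.433) = 0.02603 m/s = 2249 m/day.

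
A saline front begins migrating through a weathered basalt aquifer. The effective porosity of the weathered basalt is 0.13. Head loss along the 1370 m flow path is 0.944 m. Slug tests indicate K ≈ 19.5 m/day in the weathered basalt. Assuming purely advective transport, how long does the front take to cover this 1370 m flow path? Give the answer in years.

Hydraulic gradient i = Δh / L = 0.944 / 1370 = 0.0006891.
Darcy flux q = K · i = 19.50 × 0.0006891 = 0.01344 m/day.
Seepage velocity v = q / n_e = 0.01344 / 0.13 = 0.1034 m/day.
Travel time t = L / v = 1370 / 0.1034 = 13255 days = 36.29 years.

36.3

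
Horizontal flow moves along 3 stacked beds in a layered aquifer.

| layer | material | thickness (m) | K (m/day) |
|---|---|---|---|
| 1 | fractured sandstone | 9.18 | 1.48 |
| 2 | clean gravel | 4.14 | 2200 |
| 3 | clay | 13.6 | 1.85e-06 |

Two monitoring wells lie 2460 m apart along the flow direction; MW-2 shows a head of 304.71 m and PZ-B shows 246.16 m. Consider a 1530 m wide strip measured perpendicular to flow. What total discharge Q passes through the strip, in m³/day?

Flow is parallel to layering, so each bed carries its own Darcy discharge and the transmissivities add.
Σ(K_i·b_i) = 1.48×9.18 + 2200×4.14 + 1.85e-06×13.6 = 9122 m²/day.
Hydraulic gradient i = (304.71 − 246.16) / 2460 = 58.55 / 2460 = 0.02380.
Q = Σ(K_i·b_i) · W · i = 9122 × 1530 × 0.02380 = 3.322e+05 m³/day.

332000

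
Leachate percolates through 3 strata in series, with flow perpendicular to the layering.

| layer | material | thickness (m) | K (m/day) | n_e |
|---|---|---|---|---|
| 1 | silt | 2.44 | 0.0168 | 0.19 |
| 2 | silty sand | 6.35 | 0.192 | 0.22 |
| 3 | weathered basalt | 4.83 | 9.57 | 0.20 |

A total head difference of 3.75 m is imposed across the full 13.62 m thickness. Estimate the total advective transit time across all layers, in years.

With flow normal to the layers, continuity requires the same specific discharge q through every layer.
Σ(b_i/K_i) = 2.44/0.0168 + 6.35/0.192 + 4.83/9.57 = 178.8 d.
q = Δh / Σ(b_i/K_i) = 3.75 / 178.8 = 0.02097 m/day.
In each layer the seepage velocity is v_i = q/n_i, so the layer transit time is t_i = b_i·n_i / q:
  layer 1 (silt): t_1 = 2.44 × 0.19 / 0.02097 = 22.11 d
  layer 2 (silty sand): t_2 = 6.35 × 0.22 / 0.02097 = 66.61 d
  layer 3 (weathered basalt): t_3 = 4.83 × 0.20 / 0.02097 = 46.06 d
Total t = Σ t_i = 134.8 days = 0.3690 years.

0.369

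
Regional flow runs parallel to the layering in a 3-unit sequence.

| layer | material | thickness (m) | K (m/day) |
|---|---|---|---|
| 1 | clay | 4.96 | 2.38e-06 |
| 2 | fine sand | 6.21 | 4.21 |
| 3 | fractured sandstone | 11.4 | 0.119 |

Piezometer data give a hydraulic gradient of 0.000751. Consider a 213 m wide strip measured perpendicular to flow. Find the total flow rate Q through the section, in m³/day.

Flow is parallel to layering, so each bed carries its own Darcy discharge and the transmissivities add.
Σ(K_i·b_i) = 2.38e-06×4.96 + 4.21×6.21 + 0.119×11.4 = 27.50 m²/day.
Hydraulic gradient i = 0.000751.
Q = Σ(K_i·b_i) · W · i = 27.50 × 213 × 0.0007510 = 4.399 m³/day.

4.40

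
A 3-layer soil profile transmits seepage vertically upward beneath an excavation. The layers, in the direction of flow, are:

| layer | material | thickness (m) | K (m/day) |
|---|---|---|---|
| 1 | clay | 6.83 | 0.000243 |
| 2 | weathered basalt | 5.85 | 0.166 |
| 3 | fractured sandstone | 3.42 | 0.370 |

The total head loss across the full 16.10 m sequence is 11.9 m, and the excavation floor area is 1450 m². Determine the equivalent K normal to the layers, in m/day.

0.000572

Flow is perpendicular to layering, so the layers act in series and the equivalent K is the thickness-weighted harmonic mean.
Total thickness L = 6.83 + 5.85 + 3.42 = 16.10 m.
Σ(b_i/K_i) = 6.83/0.000243 + 5.85/0.166 + 3.42/0.370 = 28151 d.
K_eq = L / Σ(b_i/K_i) = 16.10 / 28151 = 0.0005719 m/day.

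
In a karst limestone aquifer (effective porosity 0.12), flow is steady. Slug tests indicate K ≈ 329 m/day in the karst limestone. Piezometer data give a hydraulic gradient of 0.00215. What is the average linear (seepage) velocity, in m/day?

Hydraulic gradient i = 0.00215.
Darcy flux q = K · i = 329.0 × 0.002150 = 0.7074 m/day.
Seepage velocity v = q / n_e = 0.7074 / 0.12 = 5.895 m/day.

5.89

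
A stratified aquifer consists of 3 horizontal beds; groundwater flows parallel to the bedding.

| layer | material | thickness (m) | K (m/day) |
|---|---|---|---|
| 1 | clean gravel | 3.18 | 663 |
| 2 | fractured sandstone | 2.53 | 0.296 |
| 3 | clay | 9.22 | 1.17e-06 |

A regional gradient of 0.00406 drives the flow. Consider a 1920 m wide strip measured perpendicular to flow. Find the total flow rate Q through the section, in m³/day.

Flow is parallel to layering, so each bed carries its own Darcy discharge and the transmissivities add.
Σ(K_i·b_i) = 663×3.18 + 0.296×2.53 + 1.17e-06×9.22 = 2109 m²/day.
Hydraulic gradient i = 0.00406.
Q = Σ(K_i·b_i) · W · i = 2109 × 1920 × 0.004060 = 16441 m³/day.

16400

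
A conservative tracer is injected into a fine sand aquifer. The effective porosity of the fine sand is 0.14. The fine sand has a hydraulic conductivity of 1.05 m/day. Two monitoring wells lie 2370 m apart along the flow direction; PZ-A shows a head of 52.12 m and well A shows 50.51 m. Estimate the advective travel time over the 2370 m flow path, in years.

1270

Hydraulic gradient i = (52.12 − 50.51) / 2370 = 1.61 / 2370 = 0.0006793.
Darcy flux q = K · i = 1.050 × 0.0006793 = 0.0007133 m/day.
Seepage velocity v = q / n_e = 0.0007133 / 0.14 = 0.005095 m/day.
Travel time t = L / v = 2370 / 0.005095 = 4.652e+05 days = 1274 years.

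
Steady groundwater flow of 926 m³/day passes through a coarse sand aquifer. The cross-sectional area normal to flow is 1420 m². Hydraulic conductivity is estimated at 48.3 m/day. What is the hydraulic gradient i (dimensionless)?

From Q = K·A·i, i = Q / (K·A) = 926 / (48.30 × 1420) = 0.01350.

0.0135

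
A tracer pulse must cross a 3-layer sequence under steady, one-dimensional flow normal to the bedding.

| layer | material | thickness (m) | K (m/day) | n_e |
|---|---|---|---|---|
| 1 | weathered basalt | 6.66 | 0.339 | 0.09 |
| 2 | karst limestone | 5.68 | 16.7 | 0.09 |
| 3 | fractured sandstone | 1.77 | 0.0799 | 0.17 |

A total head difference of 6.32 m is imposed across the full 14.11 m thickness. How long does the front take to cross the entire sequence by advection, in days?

9.41

With flow normal to the layers, continuity requires the same specific discharge q through every layer.
Σ(b_i/K_i) = 6.66/0.339 + 5.68/16.7 + 1.77/0.0799 = 42.14 d.
q = Δh / Σ(b_i/K_i) = 6.32 / 42.14 = 0.1500 m/day.
In each layer the seepage velocity is v_i = q/n_i, so the layer transit time is t_i = b_i·n_i / q:
  layer 1 (weathered basalt): t_1 = 6.66 × 0.09 / 0.1500 = 3.997 d
  layer 2 (karst limestone): t_2 = 5.68 × 0.09 / 0.1500 = 3.408 d
  layer 3 (fractured sandstone): t_3 = 1.77 × 0.17 / 0.1500 = 2.006 d
Total t = Σ t_i = 9.411 days.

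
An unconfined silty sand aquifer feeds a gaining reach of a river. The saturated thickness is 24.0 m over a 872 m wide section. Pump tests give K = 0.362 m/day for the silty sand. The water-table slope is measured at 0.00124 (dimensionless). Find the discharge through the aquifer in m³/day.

9.39

Cross-sectional area A = 872 × 24.0 = 20928 m².
Hydraulic gradient i = 0.00124.
Darcy's law: Q = K · A · i = 0.3620 × 20928 × 0.001240 = 9.394 m³/day.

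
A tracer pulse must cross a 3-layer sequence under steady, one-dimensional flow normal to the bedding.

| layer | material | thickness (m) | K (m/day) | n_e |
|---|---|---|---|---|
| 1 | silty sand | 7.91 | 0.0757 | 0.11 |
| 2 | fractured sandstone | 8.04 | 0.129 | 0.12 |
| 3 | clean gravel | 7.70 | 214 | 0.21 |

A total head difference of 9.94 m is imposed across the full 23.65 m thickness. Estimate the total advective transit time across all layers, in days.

With flow normal to the layers, continuity requires the same specific discharge q through every layer.
Σ(b_i/K_i) = 7.91/0.0757 + 8.04/0.129 + 7.70/214 = 166.9 d.
q = Δh / Σ(b_i/K_i) = 9.94 / 166.9 = 0.05957 m/day.
In each layer the seepage velocity is v_i = q/n_i, so the layer transit time is t_i = b_i·n_i / q:
  layer 1 (silty sand): t_1 = 7.91 × 0.11 / 0.05957 = 14.61 d
  layer 2 (fractured sandstone): t_2 = 8.04 × 0.12 / 0.05957 = 16.20 d
  layer 3 (clean gravel): t_3 = 7.70 × 0.21 / 0.05957 = 27.14 d
Total t = Σ t_i = 57.94 days.

57.9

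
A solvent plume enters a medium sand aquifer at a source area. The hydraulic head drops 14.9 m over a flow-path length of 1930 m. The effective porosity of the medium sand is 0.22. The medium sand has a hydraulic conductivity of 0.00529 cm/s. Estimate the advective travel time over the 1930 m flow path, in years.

Convert K: 0.00529 cm/s × 864 = 4.571 m/day.
Hydraulic gradient i = Δh / L = 14.9 / 1930 = 0.007720.
Darcy flux q = K · i = 4.571 × 0.007720 = 0.03529 m/day.
Seepage velocity v = q / n_e = 0.03529 / 0.22 = 0.1604 m/day.
Travel time t = L / v = 1930 / 0.1604 = 12033 days = 32.95 years.

32.9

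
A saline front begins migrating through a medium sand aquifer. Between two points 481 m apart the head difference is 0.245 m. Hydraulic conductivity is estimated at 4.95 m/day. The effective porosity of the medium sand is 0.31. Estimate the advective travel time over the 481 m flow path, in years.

162

Hydraulic gradient i = Δh / L = 0.245 / 481 = 0.0005094.
Darcy flux q = K · i = 4.950 × 0.0005094 = 0.002521 m/day.
Seepage velocity v = q / n_e = 0.002521 / 0.31 = 0.008133 m/day.
Travel time t = L / v = 481 / 0.008133 = 59140 days = 161.9 years.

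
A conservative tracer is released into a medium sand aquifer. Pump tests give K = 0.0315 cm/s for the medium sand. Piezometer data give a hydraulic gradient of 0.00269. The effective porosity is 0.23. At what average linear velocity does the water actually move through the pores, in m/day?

Convert K: 0.0315 cm/s × 864 = 27.22 m/day.
Hydraulic gradient i = 0.00269.
Darcy flux q = K · i = 27.22 × 0.002690 = 0.07321 m/day.
Seepage velocity v = q / n_e = 0.07321 / 0.23 = 0.3183 m/day.

0.318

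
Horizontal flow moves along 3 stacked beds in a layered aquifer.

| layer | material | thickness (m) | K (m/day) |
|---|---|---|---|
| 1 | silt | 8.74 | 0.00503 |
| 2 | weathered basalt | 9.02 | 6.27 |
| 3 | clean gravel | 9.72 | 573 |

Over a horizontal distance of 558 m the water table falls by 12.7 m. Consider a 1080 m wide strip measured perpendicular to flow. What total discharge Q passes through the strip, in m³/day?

138000

Flow is parallel to layering, so each bed carries its own Darcy discharge and the transmissivities add.
Σ(K_i·b_i) = 0.00503×8.74 + 6.27×9.02 + 573×9.72 = 5626 m²/day.
Hydraulic gradient i = Δh / L = 12.7 / 558 = 0.02276.
Q = Σ(K_i·b_i) · W · i = 5626 × 1080 × 0.02276 = 1.383e+05 m³/day.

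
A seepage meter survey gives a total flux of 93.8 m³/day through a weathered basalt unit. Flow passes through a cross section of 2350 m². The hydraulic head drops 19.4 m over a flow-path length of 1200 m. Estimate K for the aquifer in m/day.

2.47

Hydraulic gradient i = Δh / L = 19.4 / 1200 = 0.01617.
From Q = K·A·i, K = Q / (A·i) = 93.8 / (2350 × 0.01617) = 2.469 m/day.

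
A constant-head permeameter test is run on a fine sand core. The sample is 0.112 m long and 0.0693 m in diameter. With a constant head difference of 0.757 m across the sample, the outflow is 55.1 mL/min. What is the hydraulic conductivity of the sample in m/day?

3.11

Cross-sectional area A = π·(d/2)² = π × (0.0693/2)² = 0.003772 m².
Convert discharge: 55.1 mL/min = 9.183e-07 m³/s.
Darcy's law rearranged: K = Q·L / (A·Δh) = 9.183e-07 × 0.112 / (0.003772 × 0.757) = 3.602e-05 m/s = 3.112 m/day.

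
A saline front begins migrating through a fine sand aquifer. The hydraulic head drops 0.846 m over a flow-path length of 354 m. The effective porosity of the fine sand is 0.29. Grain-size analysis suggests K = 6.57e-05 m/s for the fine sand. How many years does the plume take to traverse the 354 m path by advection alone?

Convert K: 6.57e-05 m/s × 86400 = 5.676 m/day.
Hydraulic gradient i = Δh / L = 0.846 / 354 = 0.002390.
Darcy flux q = K · i = 5.676 × 0.002390 = 0.01357 m/day.
Seepage velocity v = q / n_e = 0.01357 / 0.29 = 0.04678 m/day.
Travel time t = L / v = 354 / 0.04678 = 7568 days = 20.72 years.

20.7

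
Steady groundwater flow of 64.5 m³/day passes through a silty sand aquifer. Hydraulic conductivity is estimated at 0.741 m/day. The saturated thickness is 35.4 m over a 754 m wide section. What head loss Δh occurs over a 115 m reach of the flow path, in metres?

Cross-sectional area A = 754 × 35.4 = 26692 m².
From Q = K·A·i, i = Q / (K·A) = 64.5 / (0.7410 × 26692) = 0.003261.
Head loss Δh = i · L = 0.003261 × 115 = 0.3750 m.

0.375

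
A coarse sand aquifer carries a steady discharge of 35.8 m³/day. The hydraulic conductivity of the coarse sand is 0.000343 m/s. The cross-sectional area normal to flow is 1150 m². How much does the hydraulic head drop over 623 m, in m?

0.654

Convert K: 0.000343 m/s × 86400 = 29.64 m/day.
From Q = K·A·i, i = Q / (K·A) = 35.8 / (29.64 × 1150) = 0.001050.
Head loss Δh = i · L = 0.001050 × 623 = 0.6544 m.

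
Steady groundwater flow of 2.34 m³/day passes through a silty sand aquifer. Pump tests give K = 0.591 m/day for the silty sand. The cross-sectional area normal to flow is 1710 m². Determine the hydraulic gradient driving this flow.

From Q = K·A·i, i = Q / (K·A) = 2.34 / (0.5910 × 1710) = 0.002315.

0.00232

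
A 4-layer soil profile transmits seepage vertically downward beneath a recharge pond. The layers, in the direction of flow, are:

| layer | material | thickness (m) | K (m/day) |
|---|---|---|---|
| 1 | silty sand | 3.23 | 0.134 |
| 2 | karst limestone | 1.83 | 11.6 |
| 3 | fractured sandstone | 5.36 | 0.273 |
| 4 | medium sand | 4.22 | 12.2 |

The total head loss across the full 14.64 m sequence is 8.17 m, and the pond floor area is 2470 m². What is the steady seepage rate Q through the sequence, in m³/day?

Flow is perpendicular to layering, so the layers act in series and the equivalent K is the thickness-weighted harmonic mean.
Total thickness L = 3.23 + 1.83 + 5.36 + 4.22 = 14.64 m.
Σ(b_i/K_i) = 3.23/0.134 + 1.83/11.6 + 5.36/0.273 + 4.22/12.2 = 44.24 d.
K_eq = L / Σ(b_i/K_i) = 14.64 / 44.24 = 0.3309 m/day.
Q = K_eq · A · (Δh/L) = 0.3309 × 2470 × (8.17/14.64) = 456.1 m³/day.

456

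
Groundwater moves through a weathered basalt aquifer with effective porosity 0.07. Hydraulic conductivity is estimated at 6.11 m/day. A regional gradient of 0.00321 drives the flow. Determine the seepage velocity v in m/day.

Hydraulic gradient i = 0.00321.
Darcy flux q = K · i = 6.110 × 0.003210 = 0.01961 m/day.
Seepage velocity v = q / n_e = 0.01961 / 0.07 = 0.2802 m/day.

0.280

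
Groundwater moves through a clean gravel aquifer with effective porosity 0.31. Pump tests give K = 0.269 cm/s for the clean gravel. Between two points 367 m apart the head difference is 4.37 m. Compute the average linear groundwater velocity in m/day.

8.93

Convert K: 0.269 cm/s × 864 = 232.4 m/day.
Hydraulic gradient i = Δh / L = 4.37 / 367 = 0.01191.
Darcy flux q = K · i = 232.4 × 0.01191 = 2.767 m/day.
Seepage velocity v = q / n_e = 2.767 / 0.31 = 8.927 m/day.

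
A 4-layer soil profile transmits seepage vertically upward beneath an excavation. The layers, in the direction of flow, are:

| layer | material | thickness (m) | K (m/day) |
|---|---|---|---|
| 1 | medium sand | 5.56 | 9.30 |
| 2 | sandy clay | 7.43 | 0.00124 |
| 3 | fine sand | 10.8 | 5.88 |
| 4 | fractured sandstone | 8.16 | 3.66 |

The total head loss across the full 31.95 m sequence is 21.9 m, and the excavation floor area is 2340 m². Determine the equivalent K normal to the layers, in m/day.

0.00533

Flow is perpendicular to layering, so the layers act in series and the equivalent K is the thickness-weighted harmonic mean.
Total thickness L = 5.56 + 7.43 + 10.8 + 8.16 = 31.95 m.
Σ(b_i/K_i) = 5.56/9.30 + 7.43/0.00124 + 10.8/5.88 + 8.16/3.66 = 5997 d.
K_eq = L / Σ(b_i/K_i) = 31.95 / 5997 = 0.005328 m/day.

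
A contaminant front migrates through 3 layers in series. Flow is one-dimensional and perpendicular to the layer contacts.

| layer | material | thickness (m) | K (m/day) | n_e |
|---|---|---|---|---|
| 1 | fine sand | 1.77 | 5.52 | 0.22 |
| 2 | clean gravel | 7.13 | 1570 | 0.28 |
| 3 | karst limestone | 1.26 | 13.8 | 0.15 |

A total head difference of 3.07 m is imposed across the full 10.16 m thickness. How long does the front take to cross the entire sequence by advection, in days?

0.349

With flow normal to the layers, continuity requires the same specific discharge q through every layer.
Σ(b_i/K_i) = 1.77/5.52 + 7.13/1570 + 1.26/13.8 = 0.4165 d.
q = Δh / Σ(b_i/K_i) = 3.07 / 0.4165 = 7.371 m/day.
In each layer the seepage velocity is v_i = q/n_i, so the layer transit time is t_i = b_i·n_i / q:
  layer 1 (fine sand): t_1 = 1.77 × 0.22 / 7.371 = 0.05283 d
  layer 2 (clean gravel): t_2 = 7.13 × 0.28 / 7.371 = 0.2708 d
  layer 3 (karst limestone): t_3 = 1.26 × 0.15 / 7.371 = 0.02564 d
Total t = Σ t_i = 0.3493 days.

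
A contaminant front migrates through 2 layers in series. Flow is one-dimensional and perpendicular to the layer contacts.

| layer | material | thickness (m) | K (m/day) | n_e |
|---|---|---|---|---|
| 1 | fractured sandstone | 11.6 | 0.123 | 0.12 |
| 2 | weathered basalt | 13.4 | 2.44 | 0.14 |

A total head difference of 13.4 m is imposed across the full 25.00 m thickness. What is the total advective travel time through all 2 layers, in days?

24.3

With flow normal to the layers, continuity requires the same specific discharge q through every layer.
Σ(b_i/K_i) = 11.6/0.123 + 13.4/2.44 = 99.80 d.
q = Δh / Σ(b_i/K_i) = 13.4 / 99.80 = 0.1343 m/day.
In each layer the seepage velocity is v_i = q/n_i, so the layer transit time is t_i = b_i·n_i / q:
  layer 1 (fractured sandstone): t_1 = 11.6 × 0.12 / 0.1343 = 10.37 d
  layer 2 (weathered basalt): t_2 = 13.4 × 0.14 / 0.1343 = 13.97 d
Total t = Σ t_i = 24.34 days.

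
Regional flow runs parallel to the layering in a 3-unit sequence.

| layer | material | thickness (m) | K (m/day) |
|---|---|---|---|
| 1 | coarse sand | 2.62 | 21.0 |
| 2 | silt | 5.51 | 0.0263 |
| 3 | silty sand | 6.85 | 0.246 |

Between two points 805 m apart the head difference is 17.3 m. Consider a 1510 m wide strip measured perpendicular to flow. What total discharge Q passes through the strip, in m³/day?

Flow is parallel to layering, so each bed carries its own Darcy discharge and the transmissivities add.
Σ(K_i·b_i) = 21.0×2.62 + 0.0263×5.51 + 0.246×6.85 = 56.85 m²/day.
Hydraulic gradient i = Δh / L = 17.3 / 805 = 0.02149.
Q = Σ(K_i·b_i) · W · i = 56.85 × 1510 × 0.02149 = 1845 m³/day.

1840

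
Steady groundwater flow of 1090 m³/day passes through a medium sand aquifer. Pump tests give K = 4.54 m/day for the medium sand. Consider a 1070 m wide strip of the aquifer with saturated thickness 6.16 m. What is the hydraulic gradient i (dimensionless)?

0.0364

Cross-sectional area A = 1070 × 6.16 = 6591 m².
From Q = K·A·i, i = Q / (K·A) = 1090 / (4.540 × 6591) = 0.03643.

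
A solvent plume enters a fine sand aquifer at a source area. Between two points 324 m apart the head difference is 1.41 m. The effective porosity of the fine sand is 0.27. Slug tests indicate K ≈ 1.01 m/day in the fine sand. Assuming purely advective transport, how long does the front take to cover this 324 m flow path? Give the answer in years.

54.5

Hydraulic gradient i = Δh / L = 1.41 / 324 = 0.004352.
Darcy flux q = K · i = 1.010 × 0.004352 = 0.004395 m/day.
Seepage velocity v = q / n_e = 0.004395 / 0.27 = 0.01628 m/day.
Travel time t = L / v = 324 / 0.01628 = 19903 days = 54.49 years.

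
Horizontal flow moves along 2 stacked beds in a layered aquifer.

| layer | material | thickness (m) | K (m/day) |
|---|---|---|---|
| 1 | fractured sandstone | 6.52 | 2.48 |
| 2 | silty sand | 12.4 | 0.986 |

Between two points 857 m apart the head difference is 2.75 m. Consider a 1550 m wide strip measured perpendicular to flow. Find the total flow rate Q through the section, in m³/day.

141

Flow is parallel to layering, so each bed carries its own Darcy discharge and the transmissivities add.
Σ(K_i·b_i) = 2.48×6.52 + 0.986×12.4 = 28.40 m²/day.
Hydraulic gradient i = Δh / L = 2.75 / 857 = 0.003209.
Q = Σ(K_i·b_i) · W · i = 28.40 × 1550 × 0.003209 = 141.2 m³/day.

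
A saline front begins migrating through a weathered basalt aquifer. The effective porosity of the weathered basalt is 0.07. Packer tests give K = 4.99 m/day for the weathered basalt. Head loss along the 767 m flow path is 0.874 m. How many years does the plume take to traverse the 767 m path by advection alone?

Hydraulic gradient i = Δh / L = 0.874 / 767 = 0.001140.
Darcy flux q = K · i = 4.990 × 0.001140 = 0.005686 m/day.
Seepage velocity v = q / n_e = 0.005686 / 0.07 = 0.08123 m/day.
Travel time t = L / v = 767 / 0.08123 = 9442 days = 25.85 years.

25.9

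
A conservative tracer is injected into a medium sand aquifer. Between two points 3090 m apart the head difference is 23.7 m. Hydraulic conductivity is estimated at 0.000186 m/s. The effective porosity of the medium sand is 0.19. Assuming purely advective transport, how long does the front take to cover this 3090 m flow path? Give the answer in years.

13.0

Convert K: 0.000186 m/s × 86400 = 16.07 m/day.
Hydraulic gradient i = Δh / L = 23.7 / 3090 = 0.007670.
Darcy flux q = K · i = 16.07 × 0.007670 = 0.1233 m/day.
Seepage velocity v = q / n_e = 0.1233 / 0.19 = 0.6487 m/day.
Travel time t = L / v = 3090 / 0.6487 = 4763 days = 13.04 years.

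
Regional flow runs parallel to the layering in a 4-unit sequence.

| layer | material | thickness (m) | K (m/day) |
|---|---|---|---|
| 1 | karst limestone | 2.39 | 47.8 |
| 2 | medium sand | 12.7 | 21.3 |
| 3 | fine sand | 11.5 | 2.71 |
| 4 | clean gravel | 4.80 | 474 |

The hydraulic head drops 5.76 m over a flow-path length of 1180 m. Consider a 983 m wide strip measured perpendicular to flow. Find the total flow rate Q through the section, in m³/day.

12900

Flow is parallel to layering, so each bed carries its own Darcy discharge and the transmissivities add.
Σ(K_i·b_i) = 47.8×2.39 + 21.3×12.7 + 2.71×11.5 + 474×4.80 = 2691 m²/day.
Hydraulic gradient i = Δh / L = 5.76 / 1180 = 0.004881.
Q = Σ(K_i·b_i) · W · i = 2691 × 983 × 0.004881 = 12913 m³/day.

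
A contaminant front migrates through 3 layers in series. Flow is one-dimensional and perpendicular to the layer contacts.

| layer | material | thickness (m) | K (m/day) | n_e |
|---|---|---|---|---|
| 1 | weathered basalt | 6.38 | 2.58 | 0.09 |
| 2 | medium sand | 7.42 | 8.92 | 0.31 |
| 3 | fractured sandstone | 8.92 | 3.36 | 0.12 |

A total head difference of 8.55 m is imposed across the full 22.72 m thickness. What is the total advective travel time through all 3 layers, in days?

2.75

With flow normal to the layers, continuity requires the same specific discharge q through every layer.
Σ(b_i/K_i) = 6.38/2.58 + 7.42/8.92 + 8.92/3.36 = 5.959 d.
q = Δh / Σ(b_i/K_i) = 8.55 / 5.959 = 1.435 m/day.
In each layer the seepage velocity is v_i = q/n_i, so the layer transit time is t_i = b_i·n_i / q:
  layer 1 (weathered basalt): t_1 = 6.38 × 0.09 / 1.435 = 0.4002 d
  layer 2 (medium sand): t_2 = 7.42 × 0.31 / 1.435 = 1.603 d
  layer 3 (fractured sandstone): t_3 = 8.92 × 0.12 / 1.435 = 0.7461 d
Total t = Σ t_i = 2.750 days.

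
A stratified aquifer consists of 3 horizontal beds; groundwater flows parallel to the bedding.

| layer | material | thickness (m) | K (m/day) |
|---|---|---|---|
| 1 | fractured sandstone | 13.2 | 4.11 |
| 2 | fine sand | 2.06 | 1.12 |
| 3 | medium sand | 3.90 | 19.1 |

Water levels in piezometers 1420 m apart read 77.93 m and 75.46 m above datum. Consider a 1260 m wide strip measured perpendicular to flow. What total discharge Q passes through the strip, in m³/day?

Flow is parallel to layering, so each bed carries its own Darcy discharge and the transmissivities add.
Σ(K_i·b_i) = 4.11×13.2 + 1.12×2.06 + 19.1×3.90 = 131.0 m²/day.
Hydraulic gradient i = (77.93 − 75.46) / 1420 = 2.47 / 1420 = 0.001739.
Q = Σ(K_i·b_i) · W · i = 131.0 × 1260 × 0.001739 = 287.2 m³/day.

287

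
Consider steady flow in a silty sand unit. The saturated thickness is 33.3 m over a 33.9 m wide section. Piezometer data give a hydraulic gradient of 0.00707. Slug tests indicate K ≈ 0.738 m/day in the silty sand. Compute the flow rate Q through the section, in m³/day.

5.89

Cross-sectional area A = 33.9 × 33.3 = 1129 m².
Hydraulic gradient i = 0.00707.
Darcy's law: Q = K · A · i = 0.7380 × 1129 × 0.007070 = 5.890 m³/day.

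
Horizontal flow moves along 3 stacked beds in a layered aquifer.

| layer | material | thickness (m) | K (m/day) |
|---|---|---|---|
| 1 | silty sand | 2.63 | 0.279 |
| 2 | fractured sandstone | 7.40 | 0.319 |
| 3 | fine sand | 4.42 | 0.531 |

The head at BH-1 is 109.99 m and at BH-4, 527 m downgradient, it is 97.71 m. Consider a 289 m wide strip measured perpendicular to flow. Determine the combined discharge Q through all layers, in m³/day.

Flow is parallel to layering, so each bed carries its own Darcy discharge and the transmissivities add.
Σ(K_i·b_i) = 0.279×2.63 + 0.319×7.40 + 0.531×4.42 = 5.441 m²/day.
Hydraulic gradient i = (109.99 − 97.71) / 527 = 12.28 / 527 = 0.02330.
Q = Σ(K_i·b_i) · W · i = 5.441 × 289 × 0.02330 = 36.64 m³/day.

36.6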